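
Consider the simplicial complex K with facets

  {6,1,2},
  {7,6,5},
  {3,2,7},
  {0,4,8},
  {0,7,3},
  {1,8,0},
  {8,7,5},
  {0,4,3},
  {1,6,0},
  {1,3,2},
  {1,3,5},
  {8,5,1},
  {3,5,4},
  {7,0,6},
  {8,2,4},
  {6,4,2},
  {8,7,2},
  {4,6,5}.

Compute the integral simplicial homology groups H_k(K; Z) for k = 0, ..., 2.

Take the total order 0 < 1 < 2 < 3 < 4 < 5 < 6 < 7 < 8 on the vertex set. Then K (dimension 2) consists of the simplices:

  0-simplices (9): [0], [1], [2], [3], [4], [5], [6], [7], [8]
  1-simplices (27): (27 of them)
  2-simplices (18): [0,1,6], [0,1,8], [0,3,4], [0,3,7], [0,4,8], [0,6,7], [1,2,3], [1,2,6], [1,3,5], [1,5,8], [2,3,7], [2,4,6], [2,4,8], [2,7,8], [3,4,5], [4,5,6], [5,6,7], [5,7,8]

giving chain groups C_0 ≅ Z^9, C_1 ≅ Z^27, C_2 ≅ Z^18.

∂_1: C_1 → C_0 maps an edge to its endpoints' difference, ∂[p,q] = q − p. For instance
  ∂[1,5] = [5] − [1].
The 9×27 boundary matrix has rank 8 and Smith normal form diag(1,1,1,1,1,1,1,1).

∂_2: C_2 → C_1 maps a triangle to the signed sum of its edges. For instance
  ∂[0,3,7] = [3,7] − [0,7] + [0,3],
  ∂[1,2,3] = [2,3] − [1,3] + [1,2].
As a 27×18 matrix over Z this has rank 17, with invariant factors (1,1,1,1,1,1,1,1,1,1,1,1,1,1,1,1,1).

Now H_k = ker ∂_k / im ∂_{k+1}, so:

  H_0: rank C_0 − rank ∂_1 = 9 − 8 = 1, and the invariant factors of ∂_1 are all 1, so H_0 ≅ Z.
  H_1: rank ker ∂_1 − rank ∂_2 = (27 − 8) − 17 = 2, and the invariant factors of ∂_2 are all 1, so H_1 ≅ Z^2.
  H_2: rank ker ∂_2 − rank ∂_3 = (18 − 17) − 0 = 1, and there is no ∂_3, so H_2 ≅ Z.

H_0 = Z,  H_1 = Z^2,  H_2 = Z.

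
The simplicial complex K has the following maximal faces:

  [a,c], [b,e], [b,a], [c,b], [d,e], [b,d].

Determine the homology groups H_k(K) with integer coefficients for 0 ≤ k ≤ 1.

H_0 = Z,  H_1 = Z^2.

Order the vertices as a < b < c < d < e. Listing each simplex with vertices in this order, K has dimension 1 with simplices:

  0-simplices (5): a, b, c, d, e
  1-simplices (6): ab, ac, bc, bd, be, de

Hence C_0 ≅ Z^5, C_1 ≅ Z^6.

∂_1: C_1 → C_0 maps an edge to its endpoints' difference, ∂[p,q] = q − p.
As a 5×6 matrix over Z this has rank 4, with invariant factors (1,1,1,1).

Reading off H_k = ker ∂_k / im ∂_{k+1}:

  H_0: rank C_0 − rank ∂_1 = 5 − 4 = 1, and the invariant factors of ∂_1 are all 1, so H_0 ≅ Z.
  H_1: rank ker ∂_1 − rank ∂_2 = (6 − 4) − 0 = 2, and there is no ∂_2, so H_1 ≅ Z^2.

(K is a triangulation of a wedge of 2 circles.)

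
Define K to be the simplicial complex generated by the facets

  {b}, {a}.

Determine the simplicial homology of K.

H_0 ≅ Z^2.

K has 2 vertices.
rank ∂_0 = 0, rank ∂_1 = 0 ⇒ b_0 = 2 − 0 − 0 = 2. So H_0 = Z^2.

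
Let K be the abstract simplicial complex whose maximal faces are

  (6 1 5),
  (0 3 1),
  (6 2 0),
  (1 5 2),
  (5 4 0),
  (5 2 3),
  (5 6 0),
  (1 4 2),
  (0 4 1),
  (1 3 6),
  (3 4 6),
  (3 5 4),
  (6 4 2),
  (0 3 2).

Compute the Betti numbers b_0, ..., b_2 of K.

Fix the vertex order 0 < 1 < 2 < 3 < 4 < 5 < 6 and write every simplex with vertices in increasing order. Then dim K = 2 and the simplices of K are:

  0-simplices (7): [0], [1], [2], [3], [4], [5], [6]
  1-simplices (21): [0,1], [0,2], [0,3], [0,4], [0,5], [0,6], [1,2], [1,3], [1,4], [1,5], [1,6], [2,3], [2,4], [2,5], [2,6], [3,4], [3,5], [3,6], [4,5], [4,6], [5,6]
  2-simplices (14): [0,1,3], [0,1,4], [0,2,3], [0,2,6], [0,4,5], [0,5,6], [1,2,4], [1,2,5], [1,3,6], [1,5,6], [2,3,5], [2,4,6], [3,4,5], [3,4,6]

so the chain groups are C_0 ≅ Z^7, C_1 ≅ Z^21, C_2 ≅ Z^14.

The boundary map ∂_1: C_1 → C_0 is given by ∂[p,q] = [q] − [p]. For instance
  ∂[1,6] = [6] − [1].
This gives a 7×21 integer matrix of rank 6; reducing to Smith normal form yields diagonal entries (1,1,1,1,1,1).

Boundary ∂_2: C_2 → C_1 sends each 2-simplex [p,q,r] to [q,r] − [p,r] + [p,q]. For instance
  ∂[3,4,5] = [4,5] − [3,5] + [3,4],
  ∂[2,3,5] = [3,5] − [2,5] + [2,3].
The resulting 21×14 matrix has rank 13, and its Smith normal form has invariant factors (1,1,1,1,1,1,1,1,1,1,1,1,1).

Computing H_k = (kernel of ∂_k) / (image of ∂_{k+1}):

  H_0: rank C_0 − rank ∂_1 = 7 − 6 = 1, and the invariant factors of ∂_1 are all 1, so H_0 ≅ Z.
  H_1: rank ker ∂_1 − rank ∂_2 = (21 − 6) − 13 = 2, and the invariant factors of ∂_2 are all 1, so H_1 ≅ Z^2.
  H_2: rank ker ∂_2 − rank ∂_3 = (14 − 13) − 0 = 1, and there is no ∂_3, so H_2 ≅ Z.

Hence the Betti numbers are b_0 = 1, b_1 = 2, b_2 = 1.

b_0 = 1, b_1 = 2, b_2 = 1.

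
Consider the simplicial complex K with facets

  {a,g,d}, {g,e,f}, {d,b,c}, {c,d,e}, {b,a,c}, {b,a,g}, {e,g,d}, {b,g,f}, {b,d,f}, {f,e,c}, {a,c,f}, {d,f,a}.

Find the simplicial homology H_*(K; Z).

Fix the vertex order a < b < c < d < e < f < g and write every simplex with vertices in increasing order. Then dim K = 2 and the simplices of K are:

  0-simplices (7): a, b, c, d, e, f, g
  1-simplices (18): ab, ac, ad, af, ag, bc, bd, bf, bg, cd, ce, cf, de, df, dg, ef, eg, fg
  2-simplices (12): abc, abg, acf, adf, adg, bcd, bdf, bfg, cde, cef, deg, efg

giving chain groups C_0 ≅ Z^7, C_1 ≅ Z^18, C_2 ≅ Z^12.

∂_1: C_1 → C_0 maps an edge to its endpoints' difference, ∂[p,q] = q − p.
As a 7×18 matrix over Z this has rank 6, with invariant factors (1,1,1,1,1,1).

Boundary ∂_2: C_2 → C_1 maps a triangle to the signed sum of its edges. For instance
  ∂deg = eg − dg + de,
  ∂bdf = df − bf + bd.
The 18×12 boundary matrix has rank 12 and Smith normal form diag(1,1,1,1,1,1,1,1,1,1,1,2).

Reading off H_k = ker ∂_k / im ∂_{k+1}:

  H_0: rank C_0 − rank ∂_1 = 7 − 6 = 1, and the invariant factors of ∂_1 are all 1, so H_0 = Z.
  H_1: rank ker ∂_1 − rank ∂_2 = (18 − 6) − 12 = 0, and ∂_2 has invariant factor 2 > 1, so H_1 = Z/2.
  H_2: rank ker ∂_2 − rank ∂_3 = (12 − 12) − 0 = 0, and there is no ∂_3, so H_2 = 0.

H_0 ≅ Z,  H_1 ≅ Z/2,  H_2 = 0.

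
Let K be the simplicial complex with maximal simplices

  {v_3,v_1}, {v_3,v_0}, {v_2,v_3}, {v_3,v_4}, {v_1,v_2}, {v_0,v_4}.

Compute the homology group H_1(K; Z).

Order the vertices as v_0 < v_1 < v_2 < v_3 < v_4. Listing each simplex with vertices in this order, K has dimension 1 with simplices:

  0-simplices (5): [v_0], [v_1], [v_2], [v_3], [v_4]
  1-simplices (6): [v_0,v_3], [v_0,v_4], [v_1,v_2], [v_1,v_3], [v_2,v_3], [v_3,v_4]

Hence C_0 ≅ Z^5, C_1 ≅ Z^6.

Boundary ∂_1: C_1 → C_0 maps an edge to its endpoints' difference, ∂[p,q] = q − p. For instance
  ∂[v_2,v_3] = [v_3] − [v_2].
This gives a 5×6 integer matrix of rank 4; reducing to Smith normal form yields diagonal entries (1,1,1,1).

Now H_k = ker ∂_k / im ∂_{k+1}, so:

  H_1: rank ker ∂_1 − rank ∂_2 = (6 − 4) − 0 = 2, and there is no ∂_2, so H_1 ≅ Z^2.

(K is a triangulation of a wedge of 2 circles.)

H_1 = Z^2.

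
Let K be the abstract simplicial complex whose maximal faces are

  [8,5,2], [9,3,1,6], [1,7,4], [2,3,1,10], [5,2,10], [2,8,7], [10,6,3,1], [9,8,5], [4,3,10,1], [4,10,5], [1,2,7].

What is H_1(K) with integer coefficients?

K has 10 vertices, 26 edges, 20 triangles, 4 3-simplices.
rank ∂_1 = 9, rank ∂_2 = 16 ⇒ b_1 = 26 − 9 − 16 = 1; all invariant factors of ∂_2 are 1 so no torsion. So H_1 ≅ Z.

H_1 ≅ Z.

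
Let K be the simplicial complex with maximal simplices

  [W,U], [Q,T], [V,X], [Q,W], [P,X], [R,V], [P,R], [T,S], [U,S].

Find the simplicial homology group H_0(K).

H_0 ≅ Z^2.

Fix the vertex order P < Q < R < S < T < U < V < W < X and write every simplex with vertices in increasing order. Then dim K = 1 and the simplices of K are:

  0-simplices (9): P, Q, R, S, T, U, V, W, X
  1-simplices (9): PR, PX, QT, QW, RV, ST, SU, UW, VX

giving chain groups C_0 ≅ Z^9, C_1 ≅ Z^9.

∂_1: C_1 → C_0 maps an edge to its endpoints' difference, ∂[p,q] = q − p.
As a 9×9 matrix over Z this has rank 7, with invariant factors (1,1,1,1,1,1,1).

Computing H_k = (kernel of ∂_k) / (image of ∂_{k+1}):

  H_0: rank C_0 − rank ∂_1 = 9 − 7 = 2, and the invariant factors of ∂_1 are all 1, so H_0 = Z^2.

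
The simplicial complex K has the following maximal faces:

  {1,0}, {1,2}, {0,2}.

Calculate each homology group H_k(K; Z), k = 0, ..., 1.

H_0 ≅ Z,  H_1 ≅ Z.

K has 3 vertices, 3 edges.
rank ∂_0 = 0, rank ∂_1 = 2 ⇒ b_0 = 3 − 0 − 2 = 1; all invariant factors of ∂_1 are 1 so no torsion. So H_0 ≅ Z.
rank ∂_1 = 2, rank ∂_2 = 0 ⇒ b_1 = 3 − 2 − 0 = 1. So H_1 ≅ Z.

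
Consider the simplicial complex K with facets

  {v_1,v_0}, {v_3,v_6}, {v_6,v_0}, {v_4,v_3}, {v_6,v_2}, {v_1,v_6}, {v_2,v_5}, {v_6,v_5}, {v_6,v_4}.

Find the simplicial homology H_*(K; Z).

Fix the vertex order v_0 < v_1 < v_2 < v_3 < v_4 < v_5 < v_6 and write every simplex with vertices in increasing order. Then dim K = 1 and the simplices of K are:

  0-simplices (7): [v_0], [v_1], [v_2], [v_3], [v_4], [v_5], [v_6]
  1-simplices (9): [v_0,v_1], [v_0,v_6], [v_1,v_6], [v_2,v_5], [v_2,v_6], [v_3,v_4], [v_3,v_6], [v_4,v_6], [v_5,v_6]

Hence C_0 ≅ Z^7, C_1 ≅ Z^9.

Boundary ∂_1: C_1 → C_0 sends each edge [p,q] (with p < q) to q − p. For instance
  ∂[v_3,v_4] = [v_4] − [v_3].
The resulting 7×9 matrix has rank 6, and its Smith normal form has invariant factors (1,1,1,1,1,1).

Reading off H_k = ker ∂_k / im ∂_{k+1}:

  H_0: rank C_0 − rank ∂_1 = 7 − 6 = 1, and the invariant factors of ∂_1 are all 1, so H_0 ≅ Z.
  H_1: rank ker ∂_1 − rank ∂_2 = (9 − 6) − 0 = 3, and there is no ∂_2, so H_1 ≅ Z^3.

H_0 = Z,  H_1 = Z^3.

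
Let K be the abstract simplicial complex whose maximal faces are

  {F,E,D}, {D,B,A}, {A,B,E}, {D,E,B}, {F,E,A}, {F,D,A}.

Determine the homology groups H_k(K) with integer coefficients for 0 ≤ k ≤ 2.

K has 5 vertices, 9 edges, 6 triangles.
rank ∂_0 = 0, rank ∂_1 = 4 ⇒ b_0 = 5 − 0 − 4 = 1; all invariant factors of ∂_1 are 1 so no torsion. So H_0 ≅ Z.
rank ∂_1 = 4, rank ∂_2 = 5 ⇒ b_1 = 9 − 4 − 5 = 0; all invariant factors of ∂_2 are 1 so no torsion. So H_1 ≅ 0.
rank ∂_2 = 5, rank ∂_3 = 0 ⇒ b_2 = 6 − 5 − 0 = 1. So H_2 ≅ Z.

H_0 ≅ Z,  H_1 = 0,  H_2 ≅ Z.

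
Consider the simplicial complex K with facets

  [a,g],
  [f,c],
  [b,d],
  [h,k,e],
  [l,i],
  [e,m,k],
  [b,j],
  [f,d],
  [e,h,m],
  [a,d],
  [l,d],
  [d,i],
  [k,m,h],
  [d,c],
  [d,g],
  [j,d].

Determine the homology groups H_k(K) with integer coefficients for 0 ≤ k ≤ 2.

K has 13 vertices, 18 edges, 4 triangles.
rank ∂_0 = 0, rank ∂_1 = 11 ⇒ b_0 = 13 − 0 − 11 = 2; all invariant factors of ∂_1 are 1 so no torsion. So H_0 ≅ Z^2.
rank ∂_1 = 11, rank ∂_2 = 3 ⇒ b_1 = 18 − 11 − 3 = 4; all invariant factors of ∂_2 are 1 so no torsion. So H_1 ≅ Z^4.
rank ∂_2 = 3, rank ∂_3 = 0 ⇒ b_2 = 4 − 3 − 0 = 1. So H_2 ≅ Z.

H_0 ≅ Z^2,  H_1 ≅ Z^4,  H_2 ≅ Z.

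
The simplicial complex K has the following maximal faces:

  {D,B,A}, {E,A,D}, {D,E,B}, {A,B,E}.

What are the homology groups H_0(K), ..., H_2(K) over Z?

Fix the vertex order A < B < D < E and write every simplex with vertices in increasing order. Then dim K = 2 and the simplices of K are:

  0-simplices (4): A, B, D, E
  1-simplices (6): AB, AD, AE, BD, BE, DE
  2-simplices (4): ABD, ABE, ADE, BDE

so the chain groups are C_0 ≅ Z^4, C_1 ≅ Z^6, C_2 ≅ Z^4.

∂_1: C_1 → C_0 is given by ∂[p,q] = [q] − [p]. For instance
  ∂AD = D − A.
As a 4×6 matrix over Z this has rank 3, with invariant factors (1,1,1).

The boundary map ∂_2: C_2 → C_1 maps a triangle to the signed sum of its edges. For instance
  ∂ABE = BE − AE + AB,
  ∂BDE = DE − BE + BD.
This gives a 6×4 integer matrix of rank 3; reducing to Smith normal form yields diagonal entries (1,1,1).

Now H_k = ker ∂_k / im ∂_{k+1}, so:

  H_0: rank C_0 − rank ∂_1 = 4 − 3 = 1, and the invariant factors of ∂_1 are all 1, so H_0 = Z.
  H_1: rank ker ∂_1 − rank ∂_2 = (6 − 3) − 3 = 0, and the invariant factors of ∂_2 are all 1, so H_1 = 0.
  H_2: rank ker ∂_2 − rank ∂_3 = (4 − 3) − 0 = 1, and there is no ∂_3, so H_2 = Z.

(K is a triangulation of the 2-sphere S^2.)

H_0 ≅ Z,  H_1 = 0,  H_2 ≅ Z.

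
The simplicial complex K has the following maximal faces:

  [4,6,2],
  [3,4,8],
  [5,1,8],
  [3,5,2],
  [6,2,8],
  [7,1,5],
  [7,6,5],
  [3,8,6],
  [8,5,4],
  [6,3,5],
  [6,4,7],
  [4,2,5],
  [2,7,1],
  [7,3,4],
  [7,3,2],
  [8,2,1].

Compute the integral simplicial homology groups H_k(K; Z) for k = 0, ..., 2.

H_0 ≅ Z,  H_1 ≅ Z^2,  H_2 ≅ Z.

We work with the vertex ordering 1 < 2 < 3 < 4 < 5 < 6 < 7 < 8. The simplices of K, each written with vertices in increasing order, are:

  0-simplices (8): [1], [2], [3], [4], [5], [6], [7], [8]
  1-simplices (24): (24 of them)
  2-simplices (16): [1,2,7], [1,2,8], [1,5,7], [1,5,8], [2,3,5], [2,3,7], [2,4,5], [2,4,6], [2,6,8], [3,4,7], [3,4,8], [3,5,6], [3,6,8], [4,5,8], [4,6,7], [5,6,7]

Hence C_0 ≅ Z^8, C_1 ≅ Z^24, C_2 ≅ Z^16.

The boundary map ∂_1: C_1 → C_0 is given by ∂[p,q] = [q] − [p].
The 8×24 boundary matrix has rank 7 and Smith normal form diag(1,1,1,1,1,1,1).

∂_2: C_2 → C_1 acts by ∂[p,q,r] = [q,r] − [p,r] + [p,q]. For instance
  ∂[3,5,6] = [5,6] − [3,6] + [3,5],
  ∂[3,6,8] = [6,8] − [3,8] + [3,6].
The resulting 24×16 matrix has rank 15, and its Smith normal form has invariant factors (1,1,1,1,1,1,1,1,1,1,1,1,1,1,1).

Now H_k = ker ∂_k / im ∂_{k+1}, so:

  H_0: rank C_0 − rank ∂_1 = 8 − 7 = 1, and the invariant factors of ∂_1 are all 1, so H_0 ≅ Z.
  H_1: rank ker ∂_1 − rank ∂_2 = (24 − 7) − 15 = 2, and the invariant factors of ∂_2 are all 1, so H_1 ≅ Z^2.
  H_2: rank ker ∂_2 − rank ∂_3 = (16 − 15) − 0 = 1, and there is no ∂_3, so H_2 ≅ Z.

As a check, the Euler characteristic is 8 − 24 + 16 = 0, which agrees with 1 − 2 + 1 = 0.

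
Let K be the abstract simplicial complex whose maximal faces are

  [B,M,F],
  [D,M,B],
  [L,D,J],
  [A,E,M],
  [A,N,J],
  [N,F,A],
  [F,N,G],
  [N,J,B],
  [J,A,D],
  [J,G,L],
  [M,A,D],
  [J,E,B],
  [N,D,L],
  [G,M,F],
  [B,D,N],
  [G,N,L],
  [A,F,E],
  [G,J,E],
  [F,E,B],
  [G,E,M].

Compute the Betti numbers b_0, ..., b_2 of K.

b_0 = 1, b_1 = 1, b_2 = 0.

We work with the vertex ordering A < B < D < E < F < G < J < L < M < N. The simplices of K, each written with vertices in increasing order, are:

  0-simplices (10): A, B, D, E, F, G, J, L, M, N
  1-simplices (30): AD, AE, AF, AJ, AM, AN, BD, BE, BF, BJ, BM, BN, DJ, DL, DM, DN, EF, EG, EJ, EM, FG, FM, FN, GJ, GL, GM, GN, JL, JN, LN
  2-simplices (20): ADJ, ADM, AEF, AEM, AFN, AJN, BDM, BDN, BEF, BEJ, BFM, BJN, DJL, DLN, EGJ, EGM, FGM, FGN, GJL, GLN

so the chain groups are C_0 ≅ Z^10, C_1 ≅ Z^30, C_2 ≅ Z^20.

Boundary ∂_1: C_1 → C_0 is given by ∂[p,q] = [q] − [p]. For instance
  ∂AN = N − A.
This gives a 10×30 integer matrix of rank 9; reducing to Smith normal form yields diagonal entries (1,1,1,1,1,1,1,1,1).

Boundary ∂_2: C_2 → C_1 acts by ∂[p,q,r] = [q,r] − [p,r] + [p,q]. For instance
  ∂BDM = DM − BM + BD,
  ∂BEF = EF − BF + BE.
This gives a 30×20 integer matrix of rank 20; reducing to Smith normal form yields diagonal entries (1,1,1,1,1,1,1,1,1,1,1,1,1,1,1,1,1,1,1,2).

Now H_k = ker ∂_k / im ∂_{k+1}, so:

  H_0: rank C_0 − rank ∂_1 = 10 − 9 = 1, and the invariant factors of ∂_1 are all 1, so H_0 = Z.
  H_1: rank ker ∂_1 − rank ∂_2 = (30 − 9) − 20 = 1, and ∂_2 has invariant factor 2 > 1, so H_1 = Z ⊕ Z/2Z.
  H_2: rank ker ∂_2 − rank ∂_3 = (20 − 20) − 0 = 0, and there is no ∂_3, so H_2 = 0.

Hence the Betti numbers are b_0 = 1, b_1 = 1, b_2 = 0.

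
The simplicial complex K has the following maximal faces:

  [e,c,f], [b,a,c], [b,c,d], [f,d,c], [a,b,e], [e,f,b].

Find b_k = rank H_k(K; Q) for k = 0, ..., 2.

b_0 = 1, b_1 = 1, b_2 = 0.

Take the total order a < b < c < d < e < f on the vertex set. Then K (dimension 2) consists of the simplices:

  0-simplices (6): a, b, c, d, e, f
  1-simplices (12): ab, ac, ae, bc, bd, be, bf, cd, ce, cf, df, ef
  2-simplices (6): abc, abe, bcd, bef, cdf, cef

Hence C_0 ≅ Z^6, C_1 ≅ Z^12, C_2 ≅ Z^6.

Boundary ∂_1: C_1 → C_0 sends each edge [p,q] (with p < q) to q − p.
This gives a 6×12 integer matrix of rank 5; reducing to Smith normal form yields diagonal entries (1,1,1,1,1).

The boundary map ∂_2: C_2 → C_1 sends each 2-simplex [p,q,r] to [q,r] − [p,r] + [p,q]. For instance
  ∂bcd = cd − bd + bc,
  ∂abe = be − ae + ab.
This gives a 12×6 integer matrix of rank 6; reducing to Smith normal form yields diagonal entries (1,1,1,1,1,1).

Now H_k = ker ∂_k / im ∂_{k+1}, so:

  H_0: rank C_0 − rank ∂_1 = 6 − 5 = 1, and the invariant factors of ∂_1 are all 1, so H_0 = Z.
  H_1: rank ker ∂_1 − rank ∂_2 = (12 − 5) − 6 = 1, and the invariant factors of ∂_2 are all 1, so H_1 = Z.
  H_2: rank ker ∂_2 − rank ∂_3 = (6 − 6) − 0 = 0, and there is no ∂_3, so H_2 = 0.

Hence the Betti numbers are b_0 = 1, b_1 = 1, b_2 = 0.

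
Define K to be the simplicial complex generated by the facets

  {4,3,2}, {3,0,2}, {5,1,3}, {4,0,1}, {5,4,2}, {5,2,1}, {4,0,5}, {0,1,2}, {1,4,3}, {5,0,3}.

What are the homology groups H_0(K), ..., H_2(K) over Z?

H_0 ≅ Z,  H_1 ≅ Z/2Z,  H_2 = 0.

K has 6 vertices, 15 edges, 10 triangles.
rank ∂_0 = 0, rank ∂_1 = 5 ⇒ b_0 = 6 − 0 − 5 = 1; all invariant factors of ∂_1 are 1 so no torsion. So H_0 ≅ Z.
rank ∂_1 = 5, rank ∂_2 = 10 ⇒ b_1 = 15 − 5 − 10 = 0; ∂_2 has invariant factor(s) [2] giving torsion. So H_1 ≅ Z/2Z.
rank ∂_2 = 10, rank ∂_3 = 0 ⇒ b_2 = 10 − 10 − 0 = 0. So H_2 ≅ 0.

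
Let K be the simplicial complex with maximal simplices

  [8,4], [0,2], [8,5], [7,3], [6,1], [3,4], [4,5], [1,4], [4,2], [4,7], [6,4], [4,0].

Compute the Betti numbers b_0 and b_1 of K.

b_0 = 1, b_1 = 4.

K has 9 vertices, 12 edges.
rank ∂_0 = 0, rank ∂_1 = 8 ⇒ b_0 = 9 − 0 − 8 = 1; all invariant factors of ∂_1 are 1 so no torsion. So H_0 = Z.
rank ∂_1 = 8, rank ∂_2 = 0 ⇒ b_1 = 12 − 8 − 0 = 4. So H_1 = Z^4.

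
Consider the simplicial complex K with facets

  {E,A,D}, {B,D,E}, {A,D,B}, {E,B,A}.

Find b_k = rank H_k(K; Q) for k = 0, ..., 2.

b_0 = 1, b_1 = 0, b_2 = 1.

Order the vertices as A < B < D < E. Listing each simplex with vertices in this order, K has dimension 2 with simplices:

  0-simplices (4): A, B, D, E
  1-simplices (6): AB, AD, AE, BD, BE, DE
  2-simplices (4): ABD, ABE, ADE, BDE

Hence C_0 ≅ Z^4, C_1 ≅ Z^6, C_2 ≅ Z^4.

Boundary ∂_1: C_1 → C_0 sends each edge [p,q] (with p < q) to q − p.
The resulting 4×6 matrix has rank 3, and its Smith normal form has invariant factors (1,1,1).

Boundary ∂_2: C_2 → C_1 sends each 2-simplex [p,q,r] to [q,r] − [p,r] + [p,q]. For instance
  ∂ABD = BD − AD + AB,
  ∂BDE = DE − BE + BD.
As a 6×4 matrix over Z this has rank 3, with invariant factors (1,1,1).

From H_k ≅ ker(∂_k) / im(∂_{k+1}) we obtain:

  H_0: rank C_0 − rank ∂_1 = 4 − 3 = 1, and the invariant factors of ∂_1 are all 1, so H_0 = Z.
  H_1: rank ker ∂_1 − rank ∂_2 = (6 − 3) − 3 = 0, and the invariant factors of ∂_2 are all 1, so H_1 = 0.
  H_2: rank ker ∂_2 − rank ∂_3 = (4 − 3) − 0 = 1, and there is no ∂_3, so H_2 = Z.

As a check, the Euler characteristic is 4 − 6 + 4 = 2, which agrees with 1 − 0 + 1 = 2.
(K is a triangulation of the 2-sphere S^2.)

Hence the Betti numbers are b_0 = 1, b_1 = 0, b_2 = 1.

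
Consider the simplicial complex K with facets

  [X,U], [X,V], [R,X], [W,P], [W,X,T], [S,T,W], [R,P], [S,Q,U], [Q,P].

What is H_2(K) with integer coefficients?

H_2 = 0.

Fix the vertex order P < Q < R < S < T < U < V < W < X and write every simplex with vertices in increasing order. Then dim K = 2 and the simplices of K are:

  0-simplices (9): P, Q, R, S, T, U, V, W, X
  1-simplices (14): PQ, PR, PW, QS, QU, RX, ST, SU, SW, TW, TX, UX, VX, WX
  2-simplices (3): QSU, STW, TWX

so the chain groups are C_0 ≅ Z^9, C_1 ≅ Z^14, C_2 ≅ Z^3.

Boundary ∂_1: C_1 → C_0 is given by ∂[p,q] = [q] − [p].
The 9×14 boundary matrix has rank 8 and Smith normal form diag(1,1,1,1,1,1,1,1).

The boundary map ∂_2: C_2 → C_1 maps a triangle to the signed sum of its edges. For instance
  ∂QSU = SU − QU + QS,
  ∂STW = TW − SW + ST.
The resulting 14×3 matrix has rank 3, and its Smith normal form has invariant factors (1,1,1).

Computing H_k = (kernel of ∂_k) / (image of ∂_{k+1}):

  H_2: rank ker ∂_2 − rank ∂_3 = (3 − 3) − 0 = 0, and there is no ∂_3, so H_2 ≅ 0.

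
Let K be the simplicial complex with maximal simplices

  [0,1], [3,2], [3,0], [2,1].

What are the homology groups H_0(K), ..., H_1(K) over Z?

We work with the vertex ordering 0 < 1 < 2 < 3. The simplices of K, each written with vertices in increasing order, are:

  0-simplices (4): [0], [1], [2], [3]
  1-simplices (4): [0,1], [0,3], [1,2], [2,3]

so the chain groups are C_0 ≅ Z^4, C_1 ≅ Z^4.

Boundary ∂_1: C_1 → C_0 sends each edge [p,q] (with p < q) to q − p. For instance
  ∂[0,1] = [1] − [0].
As a 4×4 matrix over Z this has rank 3, with invariant factors (1,1,1).

Now H_k = ker ∂_k / im ∂_{k+1}, so:

  H_0: rank C_0 − rank ∂_1 = 4 − 3 = 1, and the invariant factors of ∂_1 are all 1, so H_0 = Z.
  H_1: rank ker ∂_1 − rank ∂_2 = (4 − 3) − 0 = 1, and there is no ∂_2, so H_1 = Z.

(K is a triangulation of the circle S^1.)

H_0 ≅ Z,  H_1 ≅ Z.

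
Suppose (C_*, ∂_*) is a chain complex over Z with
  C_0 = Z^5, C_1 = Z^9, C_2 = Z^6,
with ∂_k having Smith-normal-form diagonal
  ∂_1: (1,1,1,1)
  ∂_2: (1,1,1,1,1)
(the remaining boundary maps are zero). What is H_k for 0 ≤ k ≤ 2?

H_0 ≅ Z,  H_1 = 0,  H_2 ≅ Z.

H_0: b_0 = 5 − 0 − 4 = 1; torsion from ∂_1 factors > 1: none. So H_0 ≅ Z.
H_1: b_1 = 9 − 4 − 5 = 0; torsion from ∂_2 factors > 1: none. So H_1 ≅ 0.
H_2: b_2 = 6 − 5 − 0 = 1; torsion from ∂_3 factors > 1: none. So H_2 ≅ Z.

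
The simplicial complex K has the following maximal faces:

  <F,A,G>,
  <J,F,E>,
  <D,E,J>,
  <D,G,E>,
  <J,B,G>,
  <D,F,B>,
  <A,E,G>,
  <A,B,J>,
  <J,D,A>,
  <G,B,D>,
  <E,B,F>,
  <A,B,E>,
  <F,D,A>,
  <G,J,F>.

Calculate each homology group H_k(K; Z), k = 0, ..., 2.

We work with the vertex ordering A < B < D < E < F < G < J. The simplices of K, each written with vertices in increasing order, are:

  0-simplices (7): A, B, D, E, F, G, J
  1-simplices (21): AB, AD, AE, AF, AG, AJ, BD, BE, BF, BG, BJ, DE, DF, DG, DJ, EF, EG, EJ, FG, FJ, GJ
  2-simplices (14): ABE, ABJ, ADF, ADJ, AEG, AFG, BDF, BDG, BEF, BGJ, DEG, DEJ, EFJ, FGJ

giving chain groups C_0 ≅ Z^7, C_1 ≅ Z^21, C_2 ≅ Z^14.

Boundary ∂_1: C_1 → C_0 maps an edge to its endpoints' difference, ∂[p,q] = q − p. For instance
  ∂AJ = J − A.
The resulting 7×21 matrix has rank 6, and its Smith normal form has invariant factors (1,1,1,1,1,1).

Boundary ∂_2: C_2 → C_1 acts by ∂[p,q,r] = [q,r] − [p,r] + [p,q]. For instance
  ∂ADF = DF − AF + AD,
  ∂DEG = EG − DG + DE.
The resulting 21×14 matrix has rank 13, and its Smith normal form has invariant factors (1,1,1,1,1,1,1,1,1,1,1,1,1).

Computing H_k = (kernel of ∂_k) / (image of ∂_{k+1}):

  H_0: rank C_0 − rank ∂_1 = 7 − 6 = 1, and the invariant factors of ∂_1 are all 1, so H_0 = Z.
  H_1: rank ker ∂_1 − rank ∂_2 = (21 − 6) − 13 = 2, and the invariant factors of ∂_2 are all 1, so H_1 = Z^2.
  H_2: rank ker ∂_2 − rank ∂_3 = (14 − 13) − 0 = 1, and there is no ∂_3, so H_2 = Z.

As a check, the Euler characteristic is 7 − 21 + 14 = 0, which agrees with 1 − 2 + 1 = 0.

H_0 = Z,  H_1 = Z^2,  H_2 = Z.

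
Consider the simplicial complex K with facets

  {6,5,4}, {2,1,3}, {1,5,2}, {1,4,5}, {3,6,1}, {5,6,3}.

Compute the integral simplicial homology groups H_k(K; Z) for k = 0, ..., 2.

H_0 = Z,  H_1 = Z,  H_2 = 0.

We work with the vertex ordering 1 < 2 < 3 < 4 < 5 < 6. The simplices of K, each written with vertices in increasing order, are:

  0-simplices (6): [1], [2], [3], [4], [5], [6]
  1-simplices (12): [1,2], [1,3], [1,4], [1,5], [1,6], [2,3], [2,5], [3,5], [3,6], [4,5], [4,6], [5,6]
  2-simplices (6): [1,2,3], [1,2,5], [1,3,6], [1,4,5], [3,5,6], [4,5,6]

so the chain groups are C_0 ≅ Z^6, C_1 ≅ Z^12, C_2 ≅ Z^6.

Boundary ∂_1: C_1 → C_0 maps an edge to its endpoints' difference, ∂[p,q] = q − p. For instance
  ∂[2,5] = [5] − [2].
The resulting 6×12 matrix has rank 5, and its Smith normal form has invariant factors (1,1,1,1,1).

Boundary ∂_2: C_2 → C_1 maps a triangle to the signed sum of its edges. For instance
  ∂[4,5,6] = [5,6] − [4,6] + [4,5],
  ∂[1,4,5] = [4,5] − [1,5] + [1,4].
The 12×6 boundary matrix has rank 6 and Smith normal form diag(1,1,1,1,1,1).

Reading off H_k = ker ∂_k / im ∂_{k+1}:

  H_0: rank C_0 − rank ∂_1 = 6 − 5 = 1, and the invariant factors of ∂_1 are all 1, so H_0 = Z.
  H_1: rank ker ∂_1 − rank ∂_2 = (12 − 5) − 6 = 1, and the invariant factors of ∂_2 are all 1, so H_1 = Z.
  H_2: rank ker ∂_2 − rank ∂_3 = (6 − 6) − 0 = 0, and there is no ∂_3, so H_2 = 0.

As a check, the Euler characteristic is 6 − 12 + 6 = 0, which agrees with 1 − 1 + 0 = 0.
(K is a triangulation of the cylinder S^1 x I.)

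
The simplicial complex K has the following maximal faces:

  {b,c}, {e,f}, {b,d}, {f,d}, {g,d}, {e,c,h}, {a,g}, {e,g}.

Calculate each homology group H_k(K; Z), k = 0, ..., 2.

H_0 = Z,  H_1 = Z^2,  H_2 = 0.

Take the total order a < b < c < d < e < f < g < h on the vertex set. Then K (dimension 2) consists of the simplices:

  0-simplices (8): a, b, c, d, e, f, g, h
  1-simplices (10): ag, bc, bd, ce, ch, df, dg, ef, eg, eh
  2-simplices (1): ceh

so the chain groups are C_0 ≅ Z^8, C_1 ≅ Z^10, C_2 ≅ Z^1.

The boundary map ∂_1: C_1 → C_0 maps an edge to its endpoints' difference, ∂[p,q] = q − p. For instance
  ∂ag = g − a.
As a 8×10 matrix over Z this has rank 7, with invariant factors (1,1,1,1,1,1,1).

The boundary map ∂_2: C_2 → C_1 acts by ∂[p,q,r] = [q,r] − [p,r] + [p,q]. For instance
  ∂ceh = eh − ch + ce.
This gives a 10×1 integer matrix of rank 1; reducing to Smith normal form yields diagonal entries (1).

Reading off H_k = ker ∂_k / im ∂_{k+1}:

  H_0: rank C_0 − rank ∂_1 = 8 − 7 = 1, and the invariant factors of ∂_1 are all 1, so H_0 ≅ Z.
  H_1: rank ker ∂_1 − rank ∂_2 = (10 − 7) − 1 = 2, and the invariant factors of ∂_2 are all 1, so H_1 ≅ Z^2.
  H_2: rank ker ∂_2 − rank ∂_3 = (1 − 1) − 0 = 0, and there is no ∂_3, so H_2 ≅ 0.

As a check, the Euler characteristic is 8 − 10 + 1 = -1, which agrees with 1 − 2 + 0 = -1.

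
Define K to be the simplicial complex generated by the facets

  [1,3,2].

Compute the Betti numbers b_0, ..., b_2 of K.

b_0 = 1, b_1 = 0, b_2 = 0.

Fix the vertex order 1 < 2 < 3 and write every simplex with vertices in increasing order. Then dim K = 2 and the simplices of K are:

  0-simplices (3): [1], [2], [3]
  1-simplices (3): [1,2], [1,3], [2,3]
  2-simplices (1): [1,2,3]

Hence C_0 ≅ Z^3, C_1 ≅ Z^3, C_2 ≅ Z^1.

The boundary map ∂_1: C_1 → C_0 maps an edge to its endpoints' difference, ∂[p,q] = q − p.
This gives a 3×3 integer matrix of rank 2; reducing to Smith normal form yields diagonal entries (1,1).

∂_2: C_2 → C_1 acts by ∂[p,q,r] = [q,r] − [p,r] + [p,q]. For instance
  ∂[1,2,3] = [2,3] − [1,3] + [1,2].
This gives a 3×1 integer matrix of rank 1; reducing to Smith normal form yields diagonal entries (1).

Reading off H_k = ker ∂_k / im ∂_{k+1}:

  H_0: rank C_0 − rank ∂_1 = 3 − 2 = 1, and the invariant factors of ∂_1 are all 1, so H_0 = Z.
  H_1: rank ker ∂_1 − rank ∂_2 = (3 − 2) − 1 = 0, and the invariant factors of ∂_2 are all 1, so H_1 = 0.
  H_2: rank ker ∂_2 − rank ∂_3 = (1 − 1) − 0 = 0, and there is no ∂_3, so H_2 = 0.

(K is a triangulation of the 2-simplex.)

Hence the Betti numbers are b_0 = 1, b_1 = 0, b_2 = 0.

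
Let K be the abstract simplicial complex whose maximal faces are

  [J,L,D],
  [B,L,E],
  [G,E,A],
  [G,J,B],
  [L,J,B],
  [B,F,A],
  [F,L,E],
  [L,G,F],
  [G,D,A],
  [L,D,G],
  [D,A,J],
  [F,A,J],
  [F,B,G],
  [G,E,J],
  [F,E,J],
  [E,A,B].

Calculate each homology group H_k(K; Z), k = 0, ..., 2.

Fix the vertex order A < B < D < E < F < G < J < L and write every simplex with vertices in increasing order. Then dim K = 2 and the simplices of K are:

  0-simplices (8): A, B, D, E, F, G, J, L
  1-simplices (24): AB, AD, AE, AF, AG, AJ, BE, BF, BG, BJ, BL, DG, DJ, DL, EF, EG, EJ, EL, FG, FJ, FL, GJ, GL, JL
  2-simplices (16): ABE, ABF, ADG, ADJ, AEG, AFJ, BEL, BFG, BGJ, BJL, DGL, DJL, EFJ, EFL, EGJ, FGL

giving chain groups C_0 ≅ Z^8, C_1 ≅ Z^24, C_2 ≅ Z^16.

Boundary ∂_1: C_1 → C_0 sends each edge [p,q] (with p < q) to q − p.
This gives a 8×24 integer matrix of rank 7; reducing to Smith normal form yields diagonal entries (1,1,1,1,1,1,1).

The boundary map ∂_2: C_2 → C_1 sends each 2-simplex [p,q,r] to [q,r] − [p,r] + [p,q]. For instance
  ∂BEL = EL − BL + BE,
  ∂BJL = JL − BL + BJ.
This gives a 24×16 integer matrix of rank 15; reducing to Smith normal form yields diagonal entries (1,1,1,1,1,1,1,1,1,1,1,1,1,1,1).

From H_k ≅ ker(∂_k) / im(∂_{k+1}) we obtain:

  H_0: rank C_0 − rank ∂_1 = 8 − 7 = 1, and the invariant factors of ∂_1 are all 1, so H_0 ≅ Z.
  H_1: rank ker ∂_1 − rank ∂_2 = (24 − 7) − 15 = 2, and the invariant factors of ∂_2 are all 1, so H_1 ≅ Z^2.
  H_2: rank ker ∂_2 − rank ∂_3 = (16 − 15) − 0 = 1, and there is no ∂_3, so H_2 ≅ Z.

H_0 = Z,  H_1 = Z^2,  H_2 = Z.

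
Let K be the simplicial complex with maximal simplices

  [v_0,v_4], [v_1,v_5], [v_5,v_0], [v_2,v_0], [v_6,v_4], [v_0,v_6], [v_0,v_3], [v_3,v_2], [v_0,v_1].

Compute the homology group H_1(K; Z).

Order the vertices as v_0 < v_1 < v_2 < v_3 < v_4 < v_5 < v_6. Listing each simplex with vertices in this order, K has dimension 1 with simplices:

  0-simplices (7): [v_0], [v_1], [v_2], [v_3], [v_4], [v_5], [v_6]
  1-simplices (9): [v_0,v_1], [v_0,v_2], [v_0,v_3], [v_0,v_4], [v_0,v_5], [v_0,v_6], [v_1,v_5], [v_2,v_3], [v_4,v_6]

so the chain groups are C_0 ≅ Z^7, C_1 ≅ Z^9.

Boundary ∂_1: C_1 → C_0 sends each edge [p,q] (with p < q) to q − p.
The resulting 7×9 matrix has rank 6, and its Smith normal form has invariant factors (1,1,1,1,1,1).

Computing H_k = (kernel of ∂_k) / (image of ∂_{k+1}):

  H_1: rank ker ∂_1 − rank ∂_2 = (9 − 6) − 0 = 3, and there is no ∂_2, so H_1 = Z^3.

H_1 = Z^3.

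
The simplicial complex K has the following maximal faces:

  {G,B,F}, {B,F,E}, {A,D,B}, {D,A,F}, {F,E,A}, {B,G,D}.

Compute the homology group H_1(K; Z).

Take the total order A < B < D < E < F < G on the vertex set. Then K (dimension 2) consists of the simplices:

  0-simplices (6): A, B, D, E, F, G
  1-simplices (12): AB, AD, AE, AF, BD, BE, BF, BG, DF, DG, EF, FG
  2-simplices (6): ABD, ADF, AEF, BDG, BEF, BFG

giving chain groups C_0 ≅ Z^6, C_1 ≅ Z^12, C_2 ≅ Z^6.

The boundary map ∂_1: C_1 → C_0 sends each edge [p,q] (with p < q) to q − p.
The resulting 6×12 matrix has rank 5, and its Smith normal form has invariant factors (1,1,1,1,1).

The boundary map ∂_2: C_2 → C_1 sends each 2-simplex [p,q,r] to [q,r] − [p,r] + [p,q]. For instance
  ∂BFG = FG − BG + BF,
  ∂ADF = DF − AF + AD.
As a 12×6 matrix over Z this has rank 6, with invariant factors (1,1,1,1,1,1).

Reading off H_k = ker ∂_k / im ∂_{k+1}:

  H_1: rank ker ∂_1 − rank ∂_2 = (12 − 5) − 6 = 1, and the invariant factors of ∂_2 are all 1, so H_1 = Z.

H_1 = Z.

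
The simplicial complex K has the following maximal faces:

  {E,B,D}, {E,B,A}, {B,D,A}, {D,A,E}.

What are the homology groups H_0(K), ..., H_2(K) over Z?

H_0 ≅ Z,  H_1 = 0,  H_2 ≅ Z.

Fix the vertex order A < B < D < E and write every simplex with vertices in increasing order. Then dim K = 2 and the simplices of K are:

  0-simplices (4): A, B, D, E
  1-simplices (6): AB, AD, AE, BD, BE, DE
  2-simplices (4): ABD, ABE, ADE, BDE

Hence C_0 ≅ Z^4, C_1 ≅ Z^6, C_2 ≅ Z^4.

The boundary map ∂_1: C_1 → C_0 is given by ∂[p,q] = [q] − [p]. For instance
  ∂AB = B − A.
The 4×6 boundary matrix has rank 3 and Smith normal form diag(1,1,1).

∂_2: C_2 → C_1 acts by ∂[p,q,r] = [q,r] − [p,r] + [p,q]. For instance
  ∂ADE = DE − AE + AD,
  ∂BDE = DE − BE + BD.
As a 6×4 matrix over Z this has rank 3, with invariant factors (1,1,1).

From H_k ≅ ker(∂_k) / im(∂_{k+1}) we obtain:

  H_0: rank C_0 − rank ∂_1 = 4 − 3 = 1, and the invariant factors of ∂_1 are all 1, so H_0 ≅ Z.
  H_1: rank ker ∂_1 − rank ∂_2 = (6 − 3) − 3 = 0, and the invariant factors of ∂_2 are all 1, so H_1 ≅ 0.
  H_2: rank ker ∂_2 − rank ∂_3 = (4 − 3) − 0 = 1, and there is no ∂_3, so H_2 ≅ Z.

As a check, the Euler characteristic is 4 − 6 + 4 = 2, which agrees with 1 − 0 + 1 = 2.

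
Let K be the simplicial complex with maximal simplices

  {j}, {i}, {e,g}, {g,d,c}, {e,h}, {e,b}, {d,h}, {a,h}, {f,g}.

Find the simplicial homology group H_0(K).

Fix the vertex order a < b < c < d < e < f < g < h < i < j and write every simplex with vertices in increasing order. Then dim K = 2 and the simplices of K are:

  0-simplices (10): a, b, c, d, e, f, g, h, i, j
  1-simplices (9): ah, be, cd, cg, dg, dh, eg, eh, fg
  2-simplices (1): cdg

Hence C_0 ≅ Z^10, C_1 ≅ Z^9, C_2 ≅ Z^1.

∂_1: C_1 → C_0 maps an edge to its endpoints' difference, ∂[p,q] = q − p. For instance
  ∂eg = g − e.
As a 10×9 matrix over Z this has rank 7, with invariant factors (1,1,1,1,1,1,1).

Boundary ∂_2: C_2 → C_1 acts by ∂[p,q,r] = [q,r] − [p,r] + [p,q]. For instance
  ∂cdg = dg − cg + cd.
The resulting 9×1 matrix has rank 1, and its Smith normal form has invariant factors (1).

Reading off H_k = ker ∂_k / im ∂_{k+1}:

  H_0: rank C_0 − rank ∂_1 = 10 − 7 = 3, and the invariant factors of ∂_1 are all 1, so H_0 ≅ Z^3.

H_0 = Z^3.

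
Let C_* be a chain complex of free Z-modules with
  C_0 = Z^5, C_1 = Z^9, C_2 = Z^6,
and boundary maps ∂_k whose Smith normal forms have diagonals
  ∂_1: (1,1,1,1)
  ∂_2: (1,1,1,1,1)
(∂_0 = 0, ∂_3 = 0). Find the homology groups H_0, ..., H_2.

H_0: b_0 = 5 − 0 − 4 = 1; torsion from ∂_1 factors > 1: none. So H_0 ≅ Z.
H_1: b_1 = 9 − 4 − 5 = 0; torsion from ∂_2 factors > 1: none. So H_1 ≅ 0.
H_2: b_2 = 6 − 5 − 0 = 1; torsion from ∂_3 factors > 1: none. So H_2 ≅ Z.

H_0 ≅ Z,  H_1 = 0,  H_2 ≅ Z.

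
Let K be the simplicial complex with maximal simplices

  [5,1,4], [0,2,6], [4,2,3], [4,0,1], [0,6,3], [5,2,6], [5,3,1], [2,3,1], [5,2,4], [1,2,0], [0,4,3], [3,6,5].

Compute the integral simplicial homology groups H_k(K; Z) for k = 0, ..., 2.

H_0 ≅ Z,  H_1 ≅ Z_2,  H_2 = 0.

K has 7 vertices, 18 edges, 12 triangles.
rank ∂_0 = 0, rank ∂_1 = 6 ⇒ b_0 = 7 − 0 − 6 = 1; all invariant factors of ∂_1 are 1 so no torsion. So H_0 = Z.
rank ∂_1 = 6, rank ∂_2 = 12 ⇒ b_1 = 18 − 6 − 12 = 0; ∂_2 has invariant factor(s) [2] giving torsion. So H_1 = Z_2.
rank ∂_2 = 12, rank ∂_3 = 0 ⇒ b_2 = 12 − 12 − 0 = 0. So H_2 = 0.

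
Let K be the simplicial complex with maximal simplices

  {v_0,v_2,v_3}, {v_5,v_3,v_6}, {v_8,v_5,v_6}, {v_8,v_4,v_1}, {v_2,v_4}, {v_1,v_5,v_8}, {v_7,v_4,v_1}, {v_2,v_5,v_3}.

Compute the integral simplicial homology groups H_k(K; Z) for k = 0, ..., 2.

Order the vertices as v_0 < v_1 < v_2 < v_3 < v_4 < v_5 < v_6 < v_7 < v_8. Listing each simplex with vertices in this order, K has dimension 2 with simplices:

  0-simplices (9): [v_0], [v_1], [v_2], [v_3], [v_4], [v_5], [v_6], [v_7], [v_8]
  1-simplices (16): (16 of them)
  2-simplices (7): [v_0,v_2,v_3], [v_1,v_4,v_7], [v_1,v_4,v_8], [v_1,v_5,v_8], [v_2,v_3,v_5], [v_3,v_5,v_6], [v_5,v_6,v_8]

Hence C_0 ≅ Z^9, C_1 ≅ Z^16, C_2 ≅ Z^7.

Boundary ∂_1: C_1 → C_0 sends each edge [p,q] (with p < q) to q − p.
The resulting 9×16 matrix has rank 8, and its Smith normal form has invariant factors (1,1,1,1,1,1,1,1).

Boundary ∂_2: C_2 → C_1 acts by ∂[p,q,r] = [q,r] − [p,r] + [p,q]. For instance
  ∂[v_1,v_5,v_8] = [v_5,v_8] − [v_1,v_8] + [v_1,v_5],
  ∂[v_1,v_4,v_8] = [v_4,v_8] − [v_1,v_8] + [v_1,v_4].
The 16×7 boundary matrix has rank 7 and Smith normal form diag(1,1,1,1,1,1,1).

From H_k ≅ ker(∂_k) / im(∂_{k+1}) we obtain:

  H_0: rank C_0 − rank ∂_1 = 9 − 8 = 1, and the invariant factors of ∂_1 are all 1, so H_0 ≅ Z.
  H_1: rank ker ∂_1 − rank ∂_2 = (16 − 8) − 7 = 1, and the invariant factors of ∂_2 are all 1, so H_1 ≅ Z.
  H_2: rank ker ∂_2 − rank ∂_3 = (7 − 7) − 0 = 0, and there is no ∂_3, so H_2 ≅ 0.

As a check, the Euler characteristic is 9 − 16 + 7 = 0, which agrees with 1 − 1 + 0 = 0.

H_0 = Z,  H_1 = Z,  H_2 = 0.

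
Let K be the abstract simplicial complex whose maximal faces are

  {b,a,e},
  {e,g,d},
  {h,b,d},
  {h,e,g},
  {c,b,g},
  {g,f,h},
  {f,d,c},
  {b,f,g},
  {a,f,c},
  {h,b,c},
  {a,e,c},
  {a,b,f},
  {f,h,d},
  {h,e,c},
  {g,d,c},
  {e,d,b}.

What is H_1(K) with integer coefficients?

H_1 ≅ Z^2.

Take the total order a < b < c < d < e < f < g < h on the vertex set. Then K (dimension 2) consists of the simplices:

  0-simplices (8): a, b, c, d, e, f, g, h
  1-simplices (24): ab, ac, ae, af, bc, bd, be, bf, bg, bh, cd, ce, cf, cg, ch, de, df, dg, dh, eg, eh, fg, fh, gh
  2-simplices (16): abe, abf, ace, acf, bcg, bch, bde, bdh, bfg, cdf, cdg, ceh, deg, dfh, egh, fgh

Hence C_0 ≅ Z^8, C_1 ≅ Z^24, C_2 ≅ Z^16.

The boundary map ∂_1: C_1 → C_0 sends each edge [p,q] (with p < q) to q − p. For instance
  ∂bg = g − b.
As a 8×24 matrix over Z this has rank 7, with invariant factors (1,1,1,1,1,1,1).

The boundary map ∂_2: C_2 → C_1 acts by ∂[p,q,r] = [q,r] − [p,r] + [p,q]. For instance
  ∂acf = cf − af + ac,
  ∂dfh = fh − dh + df.
The resulting 24×16 matrix has rank 15, and its Smith normal form has invariant factors (1,1,1,1,1,1,1,1,1,1,1,1,1,1,1).

Computing H_k = (kernel of ∂_k) / (image of ∂_{k+1}):

  H_1: rank ker ∂_1 − rank ∂_2 = (24 − 7) − 15 = 2, and the invariant factors of ∂_2 are all 1, so H_1 = Z^2.

(K is a triangulation of the torus T^2.)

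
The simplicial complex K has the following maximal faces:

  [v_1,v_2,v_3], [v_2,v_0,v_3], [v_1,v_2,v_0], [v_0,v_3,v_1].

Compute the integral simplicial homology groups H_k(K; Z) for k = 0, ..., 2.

H_0 = Z,  H_1 = 0,  H_2 = Z.

Take the total order v_0 < v_1 < v_2 < v_3 on the vertex set. Then K (dimension 2) consists of the simplices:

  0-simplices (4): [v_0], [v_1], [v_2], [v_3]
  1-simplices (6): [v_0,v_1], [v_0,v_2], [v_0,v_3], [v_1,v_2], [v_1,v_3], [v_2,v_3]
  2-simplices (4): [v_0,v_1,v_2], [v_0,v_1,v_3], [v_0,v_2,v_3], [v_1,v_2,v_3]

so the chain groups are C_0 ≅ Z^4, C_1 ≅ Z^6, C_2 ≅ Z^4.

∂_1: C_1 → C_0 sends each edge [p,q] (with p < q) to q − p.
As a 4×6 matrix over Z this has rank 3, with invariant factors (1,1,1).

∂_2: C_2 → C_1 maps a triangle to the signed sum of its edges. For instance
  ∂[v_0,v_1,v_2] = [v_1,v_2] − [v_0,v_2] + [v_0,v_1],
  ∂[v_1,v_2,v_3] = [v_2,v_3] − [v_1,v_3] + [v_1,v_2].
This gives a 6×4 integer matrix of rank 3; reducing to Smith normal form yields diagonal entries (1,1,1).

Now H_k = ker ∂_k / im ∂_{k+1}, so:

  H_0: rank C_0 − rank ∂_1 = 4 − 3 = 1, and the invariant factors of ∂_1 are all 1, so H_0 ≅ Z.
  H_1: rank ker ∂_1 − rank ∂_2 = (6 − 3) − 3 = 0, and the invariant factors of ∂_2 are all 1, so H_1 ≅ 0.
  H_2: rank ker ∂_2 − rank ∂_3 = (4 − 3) − 0 = 1, and there is no ∂_3, so H_2 ≅ Z.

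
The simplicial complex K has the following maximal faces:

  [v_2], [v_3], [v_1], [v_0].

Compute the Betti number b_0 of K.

Take the total order v_0 < v_1 < v_2 < v_3 on the vertex set. Then K (dimension 0) consists of the simplices:

  0-simplices (4): [v_0], [v_1], [v_2], [v_3]

so the chain groups are C_0 ≅ Z^4.

Computing H_k = (kernel of ∂_k) / (image of ∂_{k+1}):

  H_0: rank C_0 − rank ∂_1 = 4 − 0 = 4, and there is no ∂_1, so H_0 = Z^4.

Hence the Betti numbers are b_0 = 4.

b_0 = 4.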